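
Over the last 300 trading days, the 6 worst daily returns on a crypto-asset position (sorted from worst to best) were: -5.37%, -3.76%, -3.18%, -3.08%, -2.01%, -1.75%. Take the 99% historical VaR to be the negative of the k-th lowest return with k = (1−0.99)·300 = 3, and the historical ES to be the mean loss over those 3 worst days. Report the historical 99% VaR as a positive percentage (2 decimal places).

k = 3; the 3rd lowest return is -3.18%, so VaR = 3.18%.

3.18%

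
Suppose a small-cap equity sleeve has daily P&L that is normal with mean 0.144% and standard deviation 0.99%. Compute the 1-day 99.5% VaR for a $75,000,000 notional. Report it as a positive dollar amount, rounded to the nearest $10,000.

$1,800,000

At 99.5% one-sided, z = 2.576.
VaR = −μ + z·σ = −(0.144%) + 2.576 × 0.99% = 2.406%.
On $75,000,000: 0.02406 × $75,000,000 = $1,804,500.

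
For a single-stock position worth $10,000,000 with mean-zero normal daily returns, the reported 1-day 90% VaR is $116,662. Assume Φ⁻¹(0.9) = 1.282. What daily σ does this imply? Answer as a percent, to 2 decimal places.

0.91%

VaR as a fraction: $116,662 / $10,000,000 = 1.167%.
σ = VaR / z = 1.167% / 1.282 = 0.910%.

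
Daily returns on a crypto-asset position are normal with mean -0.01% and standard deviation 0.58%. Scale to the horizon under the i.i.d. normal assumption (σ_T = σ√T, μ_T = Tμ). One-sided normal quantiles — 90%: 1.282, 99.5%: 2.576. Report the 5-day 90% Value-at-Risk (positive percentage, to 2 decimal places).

σ_{5d} = 0.58% × √5 = 1.297%; μ_{5d} = 5 × -0.01% = -0.050%.
VaR = −(-0.050%) + 1.282 × 1.297% = 1.713%.

1.71%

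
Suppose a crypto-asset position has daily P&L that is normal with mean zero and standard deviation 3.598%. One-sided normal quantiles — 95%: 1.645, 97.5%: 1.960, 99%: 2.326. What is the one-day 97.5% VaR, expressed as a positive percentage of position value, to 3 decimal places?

VaR = z·σ = 1.960 × 3.598% = 7.052%.

7.052%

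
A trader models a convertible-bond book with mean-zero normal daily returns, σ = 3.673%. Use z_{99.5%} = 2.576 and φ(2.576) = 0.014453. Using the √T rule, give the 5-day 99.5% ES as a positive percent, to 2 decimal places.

σ_{5d} = 3.673% × √5 = 8.213%.
ES multiplier = φ(z)/(1−α) = 0.014453/0.005 = 2.891.
ES = 8.213% × 2.891 = 23.744%.

23.74%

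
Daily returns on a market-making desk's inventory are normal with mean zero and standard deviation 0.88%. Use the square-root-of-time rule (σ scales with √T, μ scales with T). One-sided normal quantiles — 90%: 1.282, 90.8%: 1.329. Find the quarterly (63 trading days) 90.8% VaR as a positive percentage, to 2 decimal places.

σ_{63d} = 0.88% × √63 = 6.985%.
VaR = 1.329 × 6.985% = 9.283%.

9.28%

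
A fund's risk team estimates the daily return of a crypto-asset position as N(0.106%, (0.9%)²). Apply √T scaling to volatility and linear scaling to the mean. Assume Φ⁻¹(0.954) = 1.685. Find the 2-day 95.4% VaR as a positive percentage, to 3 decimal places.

1.933%

σ_{2d} = 0.9% × √2 = 1.273%; μ_{2d} = 2 × 0.106% = 0.212%.
VaR = −(0.212%) + 1.685 × 1.273% = 1.933%.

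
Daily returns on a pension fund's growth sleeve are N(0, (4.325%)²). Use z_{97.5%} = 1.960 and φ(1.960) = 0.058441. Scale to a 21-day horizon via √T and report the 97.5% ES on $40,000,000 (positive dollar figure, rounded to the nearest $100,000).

$18,500,000

σ_{21d} = 4.325% × √21 = 19.820%.
ES multiplier = φ(z)/(1−α) = 0.058441/0.025 = 2.338.
ES = 19.820% × 2.338 = 46.339%; on $40,000,000: $18,535,600.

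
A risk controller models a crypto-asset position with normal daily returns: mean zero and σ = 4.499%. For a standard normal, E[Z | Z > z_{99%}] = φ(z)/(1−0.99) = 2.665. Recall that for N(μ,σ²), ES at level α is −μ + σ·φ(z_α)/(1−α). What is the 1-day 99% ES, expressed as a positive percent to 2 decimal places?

11.99%

ES = 4.499% × 2.665 = 11.990%.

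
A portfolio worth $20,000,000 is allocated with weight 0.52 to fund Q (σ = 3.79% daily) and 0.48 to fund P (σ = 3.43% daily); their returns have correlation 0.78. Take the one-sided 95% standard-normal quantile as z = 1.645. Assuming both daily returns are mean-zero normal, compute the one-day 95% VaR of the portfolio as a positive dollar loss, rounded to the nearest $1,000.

$1,123,000

σ_p² = 0.52²·3.79² + 0.48²·3.43² + 2·0.78·0.52·0.48·3.79·3.43 = 11.6565 (%²).
σ_p = √11.6565 = 3.414%.
VaR = 1.645 × 3.414% = 5.616%; on $20,000,000 that is $1,123,200.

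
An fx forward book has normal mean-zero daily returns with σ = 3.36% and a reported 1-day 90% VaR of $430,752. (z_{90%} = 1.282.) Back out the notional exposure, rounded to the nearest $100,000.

VaR as a fraction of value: z·σ = 1.282 × 3.36% = 4.30752%.
Position = $430,752 / 0.0430752 = $10,000,000.

$10,000,000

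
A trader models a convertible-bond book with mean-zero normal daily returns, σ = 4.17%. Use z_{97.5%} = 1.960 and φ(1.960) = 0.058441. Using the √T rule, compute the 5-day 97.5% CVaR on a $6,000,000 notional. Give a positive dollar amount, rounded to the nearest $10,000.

σ_{5d} = 4.17% × √5 = 9.324%.
ES multiplier = φ(z)/(1−α) = 0.058441/0.025 = 2.338.
ES = 9.324% × 2.338 = 21.800%; on $6,000,000: $1,308,000.

$1,310,000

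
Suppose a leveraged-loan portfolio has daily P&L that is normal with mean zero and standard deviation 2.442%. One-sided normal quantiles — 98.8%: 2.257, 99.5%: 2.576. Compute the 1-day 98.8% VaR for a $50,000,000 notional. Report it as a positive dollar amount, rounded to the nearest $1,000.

$2,756,000

VaR = z·σ = 2.257 × 2.442% = 5.512%.
On $50,000,000: 0.05512 × $50,000,000 = $2,756,000.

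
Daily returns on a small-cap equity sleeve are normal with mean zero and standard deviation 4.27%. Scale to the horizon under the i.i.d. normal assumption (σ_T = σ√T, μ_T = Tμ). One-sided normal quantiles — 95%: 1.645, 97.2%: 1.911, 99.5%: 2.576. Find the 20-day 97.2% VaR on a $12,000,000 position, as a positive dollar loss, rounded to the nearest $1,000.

$4,379,000

σ_{20d} = 4.27% × √20 = 19.096%.
VaR = 1.911 × 19.096% = 36.492%.
On $12,000,000: 0.36492 × $12,000,000 = $4,379,040.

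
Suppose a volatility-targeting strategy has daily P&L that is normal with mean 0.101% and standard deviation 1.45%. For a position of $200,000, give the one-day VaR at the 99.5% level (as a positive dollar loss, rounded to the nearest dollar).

At 99.5% one-sided, z = 2.576.
VaR = −μ + z·σ = −(0.101%) + 2.576 × 1.45% = 3.634%.
On $200,000: 0.03634 × $200,000 = $7,268.

$7,268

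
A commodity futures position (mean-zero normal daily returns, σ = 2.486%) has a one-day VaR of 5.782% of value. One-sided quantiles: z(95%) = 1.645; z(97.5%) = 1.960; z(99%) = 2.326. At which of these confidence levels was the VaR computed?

99%

Implied z = VaR/σ = 5.782 / 2.486 = 2.326.
This matches z(99%) = 2.326.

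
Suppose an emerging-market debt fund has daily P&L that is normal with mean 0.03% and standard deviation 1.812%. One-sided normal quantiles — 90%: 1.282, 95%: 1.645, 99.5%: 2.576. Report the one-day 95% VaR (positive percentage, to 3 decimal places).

VaR = −μ + z·σ = −(0.03%) + 1.645 × 1.812% = 2.951%.

2.951%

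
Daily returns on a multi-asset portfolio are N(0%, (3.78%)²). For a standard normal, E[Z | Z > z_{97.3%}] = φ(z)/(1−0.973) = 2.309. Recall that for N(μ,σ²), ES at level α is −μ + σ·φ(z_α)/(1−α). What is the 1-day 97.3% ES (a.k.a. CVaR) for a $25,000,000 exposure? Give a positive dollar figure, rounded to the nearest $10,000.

$2,180,000

ES = 3.78% × 2.309 = 8.728%.
On $25,000,000: 0.08728 × $25,000,000 = $2,182,000.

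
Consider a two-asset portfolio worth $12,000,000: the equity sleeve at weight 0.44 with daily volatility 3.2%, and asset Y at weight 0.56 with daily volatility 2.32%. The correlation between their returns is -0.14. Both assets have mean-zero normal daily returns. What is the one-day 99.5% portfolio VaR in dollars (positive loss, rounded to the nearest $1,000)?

σ_p² = 0.44²·3.2² + 0.56²·2.32² + 2·-0.14·0.44·0.56·3.2·2.32 = 3.1582 (%²).
σ_p = √3.1582 = 1.777%.
At 99.5%, z = 2.576.
VaR = 2.576 × 1.777% = 4.578%; on $12,000,000 that is $549,360.

$549,000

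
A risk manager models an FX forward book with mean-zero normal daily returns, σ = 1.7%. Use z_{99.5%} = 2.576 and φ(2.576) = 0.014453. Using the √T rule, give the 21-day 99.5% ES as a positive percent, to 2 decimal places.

22.52%

σ_{21d} = 1.7% × √21 = 7.790%.
ES multiplier = φ(z)/(1−α) = 0.014453/0.005 = 2.891.
ES = 7.790% × 2.891 = 22.521%.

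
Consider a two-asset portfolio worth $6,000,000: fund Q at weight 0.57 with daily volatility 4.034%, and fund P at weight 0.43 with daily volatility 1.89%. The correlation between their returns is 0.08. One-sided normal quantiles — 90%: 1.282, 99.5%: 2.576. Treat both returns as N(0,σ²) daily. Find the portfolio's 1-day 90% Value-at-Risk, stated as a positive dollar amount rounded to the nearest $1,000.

$192,000

σ_p² = 0.57²·4.034² + 0.43²·1.89² + 2·0.08·0.57·0.43·4.034·1.89 = 6.2466 (%²).
σ_p = √6.2466 = 2.499%.
VaR = 1.282 × 2.499% = 3.204%; on $6,000,000 that is $192,240.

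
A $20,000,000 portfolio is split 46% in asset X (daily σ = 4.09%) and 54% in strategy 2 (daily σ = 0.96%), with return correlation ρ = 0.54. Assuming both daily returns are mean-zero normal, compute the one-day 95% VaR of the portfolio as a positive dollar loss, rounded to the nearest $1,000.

σ_p² = 0.46²·4.09² + 0.54²·0.96² + 2·0.54·0.46·0.54·4.09·0.96 = 4.8617 (%²).
σ_p = √4.8617 = 2.205%.
At 95%, z = 1.645.
VaR = 1.645 × 2.205% = 3.627%; on $20,000,000 that is $725,400.

$725,000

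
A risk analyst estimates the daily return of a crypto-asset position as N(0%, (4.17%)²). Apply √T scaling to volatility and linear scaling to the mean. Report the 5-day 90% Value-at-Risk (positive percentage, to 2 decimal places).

11.95%

At 90%, z = 1.282.
σ_{5d} = 4.17% × √5 = 9.324%.
VaR = 1.282 × 9.324% = 11.953%.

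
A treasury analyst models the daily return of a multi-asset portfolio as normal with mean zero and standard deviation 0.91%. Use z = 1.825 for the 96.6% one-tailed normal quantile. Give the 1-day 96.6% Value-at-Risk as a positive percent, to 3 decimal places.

VaR = z·σ = 1.825 × 0.91% = 1.661%.

1.661%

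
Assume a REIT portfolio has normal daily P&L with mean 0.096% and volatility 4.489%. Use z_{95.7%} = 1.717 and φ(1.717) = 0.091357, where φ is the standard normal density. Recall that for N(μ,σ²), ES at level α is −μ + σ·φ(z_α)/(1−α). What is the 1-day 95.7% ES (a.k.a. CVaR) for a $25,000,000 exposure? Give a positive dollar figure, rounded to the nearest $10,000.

Tail multiplier: φ(z)/(1−α) = 0.091357 / 0.043 = 2.125.
ES = −(0.096%) + 4.489% × 2.125 = 9.443%.
On $25,000,000: 0.09443 × $25,000,000 = $2,360,750.

$2,360,000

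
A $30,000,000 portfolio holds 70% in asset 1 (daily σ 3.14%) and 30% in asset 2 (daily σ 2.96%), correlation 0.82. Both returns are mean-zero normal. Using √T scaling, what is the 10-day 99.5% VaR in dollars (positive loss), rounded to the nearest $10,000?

σ_p = √(0.7²·3.14² + 0.3²·2.96² + 2·0.82·0.7·0.3·3.14·2.96) = 2.970%.
σ_{10d} = 2.970% × √10 = 9.392%.
z(99.5%) = 2.576.
VaR = 2.576 × 9.392% = 24.194%; on $30,000,000 that is $7,258,200.

$7,260,000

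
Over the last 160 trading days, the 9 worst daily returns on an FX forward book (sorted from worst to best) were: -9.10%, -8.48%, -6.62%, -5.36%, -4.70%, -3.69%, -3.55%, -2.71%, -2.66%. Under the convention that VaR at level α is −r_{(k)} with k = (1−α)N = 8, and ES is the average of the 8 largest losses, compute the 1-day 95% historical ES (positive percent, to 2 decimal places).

5.53%

The 8 worst returns sum to -44.21%.
ES = −(-44.21%) / 8 = 5.52625% ≈ 5.53%.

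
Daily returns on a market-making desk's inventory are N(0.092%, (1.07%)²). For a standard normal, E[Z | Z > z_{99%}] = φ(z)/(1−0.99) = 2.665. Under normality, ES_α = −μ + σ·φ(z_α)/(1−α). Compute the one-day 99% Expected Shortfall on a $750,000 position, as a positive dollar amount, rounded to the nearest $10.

$20,700

ES = −(0.092%) + 1.07% × 2.665 = 2.760%.
On $750,000: 0.02760 × $750,000 = $20,700.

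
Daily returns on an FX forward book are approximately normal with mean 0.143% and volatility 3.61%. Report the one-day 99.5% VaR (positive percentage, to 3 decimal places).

At 99.5% one-sided, z = 2.576.
VaR = −μ + z·σ = −(0.143%) + 2.576 × 3.61% = 9.156%.

9.156%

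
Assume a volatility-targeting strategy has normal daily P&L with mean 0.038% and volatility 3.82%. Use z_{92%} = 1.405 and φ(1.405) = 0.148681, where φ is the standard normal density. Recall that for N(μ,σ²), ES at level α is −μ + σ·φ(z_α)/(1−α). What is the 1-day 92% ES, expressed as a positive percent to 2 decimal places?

7.06%

Tail multiplier: φ(z)/(1−α) = 0.148681 / 0.08 = 1.859.
ES = −(0.038%) + 3.82% × 1.859 = 7.063%.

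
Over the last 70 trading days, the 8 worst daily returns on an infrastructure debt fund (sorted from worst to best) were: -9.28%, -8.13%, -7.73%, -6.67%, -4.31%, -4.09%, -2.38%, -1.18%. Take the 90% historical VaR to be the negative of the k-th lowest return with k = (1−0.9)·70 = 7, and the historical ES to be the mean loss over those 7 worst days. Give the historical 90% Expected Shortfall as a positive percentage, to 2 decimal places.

The 7 worst returns sum to -42.59%.
ES = −(-42.59%) / 7 = 6.0842…% ≈ 6.08%.

6.08%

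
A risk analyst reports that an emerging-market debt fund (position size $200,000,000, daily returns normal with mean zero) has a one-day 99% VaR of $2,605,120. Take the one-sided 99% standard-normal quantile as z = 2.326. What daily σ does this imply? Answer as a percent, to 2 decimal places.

0.56%

VaR as a fraction: $2,605,120 / $200,000,000 = 1.303%.
σ = VaR / z = 1.303% / 2.326 = 0.560%.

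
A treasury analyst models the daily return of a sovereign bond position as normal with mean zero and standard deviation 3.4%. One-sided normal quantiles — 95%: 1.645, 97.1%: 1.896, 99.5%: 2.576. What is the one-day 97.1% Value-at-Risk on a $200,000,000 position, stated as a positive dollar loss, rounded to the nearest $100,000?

$12,900,000

VaR = z·σ = 1.896 × 3.4% = 6.446%.
On $200,000,000: 0.06446 × $200,000,000 = $12,892,000.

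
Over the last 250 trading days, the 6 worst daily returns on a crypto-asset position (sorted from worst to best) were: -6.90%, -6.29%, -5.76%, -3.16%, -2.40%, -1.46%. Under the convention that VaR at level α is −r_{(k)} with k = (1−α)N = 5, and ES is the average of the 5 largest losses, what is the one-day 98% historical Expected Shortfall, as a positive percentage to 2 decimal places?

4.90%

The 5 worst returns sum to -24.51%.
ES = −(-24.51%) / 5 = 4.902% ≈ 4.90%.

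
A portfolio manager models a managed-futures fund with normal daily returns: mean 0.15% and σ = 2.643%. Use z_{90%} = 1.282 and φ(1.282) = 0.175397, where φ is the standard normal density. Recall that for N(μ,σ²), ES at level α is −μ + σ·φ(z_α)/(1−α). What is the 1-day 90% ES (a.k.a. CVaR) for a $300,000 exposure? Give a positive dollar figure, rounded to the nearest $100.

$13,500

Tail multiplier: φ(z)/(1−α) = 0.175397 / 0.1 = 1.754.
ES = −(0.15%) + 2.643% × 1.754 = 4.486%.
On $300,000: 0.04486 × $300,000 = $13,458.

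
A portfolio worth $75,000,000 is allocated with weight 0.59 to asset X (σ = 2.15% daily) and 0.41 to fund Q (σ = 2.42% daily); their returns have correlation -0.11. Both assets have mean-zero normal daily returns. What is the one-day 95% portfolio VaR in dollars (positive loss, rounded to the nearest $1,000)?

σ_p² = 0.59²·2.15² + 0.41²·2.42² + 2·-0.11·0.59·0.41·2.15·2.42 = 2.3167 (%²).
σ_p = √2.3167 = 1.522%.
At 95%, z = 1.645.
VaR = 1.645 × 1.522% = 2.504%; on $75,000,000 that is $1,878,000.

$1,878,000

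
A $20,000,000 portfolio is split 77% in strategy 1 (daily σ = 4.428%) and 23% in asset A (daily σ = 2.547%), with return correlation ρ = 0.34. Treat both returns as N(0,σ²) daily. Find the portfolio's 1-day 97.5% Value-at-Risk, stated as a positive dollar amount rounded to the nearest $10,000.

σ_p² = 0.77²·4.428² + 0.23²·2.547² + 2·0.34·0.77·0.23·4.428·2.547 = 13.3265 (%²).
σ_p = √13.3265 = 3.651%.
At 97.5%, z = 1.960.
VaR = 1.960 × 3.651% = 7.156%; on $20,000,000 that is $1,431,200.

$1,430,000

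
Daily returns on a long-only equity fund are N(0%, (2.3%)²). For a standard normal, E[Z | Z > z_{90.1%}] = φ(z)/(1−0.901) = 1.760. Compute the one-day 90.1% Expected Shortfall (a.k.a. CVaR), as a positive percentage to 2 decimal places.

ES = 2.3% × 1.760 = 4.048%.

4.05%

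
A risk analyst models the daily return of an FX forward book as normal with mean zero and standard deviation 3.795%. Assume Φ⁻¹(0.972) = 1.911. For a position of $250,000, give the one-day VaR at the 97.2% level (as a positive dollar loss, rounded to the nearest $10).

VaR = z·σ = 1.911 × 3.795% = 7.252%.
On $250,000: 0.07252 × $250,000 = $18,130.

$18,130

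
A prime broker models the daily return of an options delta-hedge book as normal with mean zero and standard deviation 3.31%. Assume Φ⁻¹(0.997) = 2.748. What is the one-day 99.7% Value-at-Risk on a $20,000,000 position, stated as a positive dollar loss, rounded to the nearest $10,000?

VaR = z·σ = 2.748 × 3.31% = 9.096%.
On $20,000,000: 0.09096 × $20,000,000 = $1,819,200.

$1,820,000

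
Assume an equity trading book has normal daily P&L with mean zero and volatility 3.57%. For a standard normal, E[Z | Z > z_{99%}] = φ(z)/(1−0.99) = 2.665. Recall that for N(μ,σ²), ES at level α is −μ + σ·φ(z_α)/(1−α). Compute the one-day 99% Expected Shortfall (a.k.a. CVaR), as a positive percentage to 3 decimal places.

ES = 3.57% × 2.665 = 9.514%.

9.514%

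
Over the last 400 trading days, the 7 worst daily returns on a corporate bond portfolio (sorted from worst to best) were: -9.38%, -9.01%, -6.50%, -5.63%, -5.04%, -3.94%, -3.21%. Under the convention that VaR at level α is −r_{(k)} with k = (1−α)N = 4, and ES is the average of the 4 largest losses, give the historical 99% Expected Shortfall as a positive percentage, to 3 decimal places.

7.630%

The 4 worst returns sum to -30.52%.
ES = −(-30.52%) / 4 = 7.63% ≈ 7.630%.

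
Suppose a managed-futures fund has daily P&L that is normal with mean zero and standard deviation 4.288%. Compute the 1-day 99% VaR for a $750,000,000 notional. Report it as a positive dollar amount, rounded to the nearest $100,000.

At 99% one-sided, z = 2.326.
VaR = z·σ = 2.326 × 4.288% = 9.974%.
On $750,000,000: 0.09974 × $750,000,000 = $74,805,000.

$74,800,000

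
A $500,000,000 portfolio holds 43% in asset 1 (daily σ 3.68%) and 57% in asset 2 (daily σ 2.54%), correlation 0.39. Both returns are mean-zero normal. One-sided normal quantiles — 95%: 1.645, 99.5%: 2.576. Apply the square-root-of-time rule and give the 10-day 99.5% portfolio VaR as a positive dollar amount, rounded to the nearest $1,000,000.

σ_p = √(0.43²·3.68² + 0.57²·2.54² + 2·0.39·0.43·0.57·3.68·2.54) = 2.527%.
σ_{10d} = 2.527% × √10 = 7.991%.
VaR = 2.576 × 7.991% = 20.585%; on $500,000,000 that is $102,925,000.

$103,000,000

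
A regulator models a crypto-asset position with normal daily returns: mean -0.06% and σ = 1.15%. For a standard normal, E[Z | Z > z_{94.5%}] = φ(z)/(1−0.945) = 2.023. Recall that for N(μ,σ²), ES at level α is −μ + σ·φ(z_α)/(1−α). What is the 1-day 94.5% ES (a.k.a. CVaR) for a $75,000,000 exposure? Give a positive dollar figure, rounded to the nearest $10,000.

ES = −(-0.06%) + 1.15% × 2.023 = 2.386%.
On $75,000,000: 0.02386 × $75,000,000 = $1,789,500.

$1,790,000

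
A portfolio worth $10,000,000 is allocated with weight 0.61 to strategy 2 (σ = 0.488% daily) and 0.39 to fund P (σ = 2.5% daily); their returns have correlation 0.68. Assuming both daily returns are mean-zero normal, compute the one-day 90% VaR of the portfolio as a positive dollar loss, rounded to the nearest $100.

$153,500

σ_p² = 0.61²·0.488² + 0.39²·2.5² + 2·0.68·0.61·0.39·0.488·2.5 = 1.4340 (%²).
σ_p = √1.4340 = 1.197%.
At 90%, z = 1.282.
VaR = 1.282 × 1.197% = 1.535%; on $10,000,000 that is $153,500.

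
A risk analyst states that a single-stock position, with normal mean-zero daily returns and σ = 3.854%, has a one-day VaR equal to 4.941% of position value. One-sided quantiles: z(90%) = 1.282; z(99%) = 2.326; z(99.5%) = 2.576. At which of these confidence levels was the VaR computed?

Implied z = VaR/σ = 4.941 / 3.854 = 1.282.
This matches z(90%) = 1.282.

90%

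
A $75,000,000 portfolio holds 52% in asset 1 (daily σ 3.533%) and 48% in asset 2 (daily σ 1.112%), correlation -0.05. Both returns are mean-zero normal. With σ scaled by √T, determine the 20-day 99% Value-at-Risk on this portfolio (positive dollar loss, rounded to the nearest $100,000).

$14,700,000

σ_p = √(0.52²·3.533² + 0.48²·1.112² + 2·-0.05·0.52·0.48·3.533·1.112) = 1.887%.
σ_{20d} = 1.887% × √20 = 8.439%.
z(99%) = 2.326.
VaR = 2.326 × 8.439% = 19.629%; on $75,000,000 that is $14,721,750.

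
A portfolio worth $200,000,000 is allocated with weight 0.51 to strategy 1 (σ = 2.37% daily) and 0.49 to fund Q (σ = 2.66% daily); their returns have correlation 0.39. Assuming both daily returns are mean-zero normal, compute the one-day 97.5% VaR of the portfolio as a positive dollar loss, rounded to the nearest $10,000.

σ_p² = 0.51²·2.37² + 0.49²·2.66² + 2·0.39·0.51·0.49·2.37·2.66 = 4.3886 (%²).
σ_p = √4.3886 = 2.095%.
At 97.5%, z = 1.960.
VaR = 1.960 × 2.095% = 4.106%; on $200,000,000 that is $8,212,000.

$8,210,000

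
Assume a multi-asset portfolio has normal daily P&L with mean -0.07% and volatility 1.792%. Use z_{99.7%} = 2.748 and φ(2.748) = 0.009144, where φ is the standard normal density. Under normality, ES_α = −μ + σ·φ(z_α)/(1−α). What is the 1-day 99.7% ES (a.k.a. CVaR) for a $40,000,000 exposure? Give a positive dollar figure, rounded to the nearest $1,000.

$2,213,000

Tail multiplier: φ(z)/(1−α) = 0.009144 / 0.003 = 3.048.
ES = −(-0.07%) + 1.792% × 3.048 = 5.532%.
On $40,000,000: 0.05532 × $40,000,000 = $2,212,800.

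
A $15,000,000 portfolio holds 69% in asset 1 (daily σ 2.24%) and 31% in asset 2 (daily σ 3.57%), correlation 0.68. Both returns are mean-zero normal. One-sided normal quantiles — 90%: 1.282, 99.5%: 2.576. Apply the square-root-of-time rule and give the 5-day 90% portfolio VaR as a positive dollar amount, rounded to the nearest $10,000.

σ_p = √(0.69²·2.24² + 0.31²·3.57² + 2·0.68·0.69·0.31·2.24·3.57) = 2.437%.
σ_{5d} = 2.437% × √5 = 5.449%.
VaR = 1.282 × 5.449% = 6.986%; on $15,000,000 that is $1,047,900.

$1,050,000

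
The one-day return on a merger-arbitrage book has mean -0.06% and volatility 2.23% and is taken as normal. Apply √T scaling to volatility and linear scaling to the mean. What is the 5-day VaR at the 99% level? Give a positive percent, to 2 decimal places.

11.90%

At 99%, z = 2.326.
σ_{5d} = 2.23% × √5 = 4.986%; μ_{5d} = 5 × -0.06% = -0.300%.
VaR = −(-0.300%) + 2.326 × 4.986% = 11.897%.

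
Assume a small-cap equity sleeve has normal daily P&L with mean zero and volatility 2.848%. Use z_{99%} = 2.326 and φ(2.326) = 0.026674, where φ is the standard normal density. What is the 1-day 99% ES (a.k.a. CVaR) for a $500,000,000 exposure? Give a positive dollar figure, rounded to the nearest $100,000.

$38,000,000

Tail multiplier: φ(z)/(1−α) = 0.026674 / 0.01 = 2.667.
ES = 2.848% × 2.667 = 7.596%.
On $500,000,000: 0.07596 × $500,000,000 = $37,980,000.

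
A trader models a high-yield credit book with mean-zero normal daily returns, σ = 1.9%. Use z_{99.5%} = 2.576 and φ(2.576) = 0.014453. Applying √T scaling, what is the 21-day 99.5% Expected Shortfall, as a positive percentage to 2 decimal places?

25.17%

σ_{21d} = 1.9% × √21 = 8.707%.
ES multiplier = φ(z)/(1−α) = 0.014453/0.005 = 2.891.
ES = 8.707% × 2.891 = 25.172%.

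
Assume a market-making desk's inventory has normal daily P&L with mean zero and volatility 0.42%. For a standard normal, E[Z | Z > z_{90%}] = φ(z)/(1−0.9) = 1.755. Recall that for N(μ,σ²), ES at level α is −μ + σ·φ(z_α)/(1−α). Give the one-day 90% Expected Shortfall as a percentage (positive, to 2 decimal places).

ES = 0.42% × 1.755 = 0.737%.

0.74%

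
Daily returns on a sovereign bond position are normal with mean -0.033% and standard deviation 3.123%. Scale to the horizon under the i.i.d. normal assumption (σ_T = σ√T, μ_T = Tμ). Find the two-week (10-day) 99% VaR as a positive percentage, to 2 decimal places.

At 99%, z = 2.326.
σ_{10d} = 3.123% × √10 = 9.876%; μ_{10d} = 10 × -0.033% = -0.330%.
VaR = −(-0.330%) + 2.326 × 9.876% = 23.302%.

23.30%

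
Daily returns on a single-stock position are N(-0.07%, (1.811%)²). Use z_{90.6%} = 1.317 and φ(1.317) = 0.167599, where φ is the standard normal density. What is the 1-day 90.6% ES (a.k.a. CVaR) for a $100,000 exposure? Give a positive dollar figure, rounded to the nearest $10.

$3,300

Tail multiplier: φ(z)/(1−α) = 0.167599 / 0.094 = 1.783.
ES = −(-0.07%) + 1.811% × 1.783 = 3.299%.
On $100,000: 0.03299 × $100,000 = $3,299.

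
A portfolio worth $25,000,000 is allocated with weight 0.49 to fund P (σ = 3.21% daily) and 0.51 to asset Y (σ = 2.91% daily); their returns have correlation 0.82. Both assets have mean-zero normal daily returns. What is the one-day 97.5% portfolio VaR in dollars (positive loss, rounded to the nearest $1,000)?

$1,429,000

σ_p² = 0.49²·3.21² + 0.51²·2.91² + 2·0.82·0.49·0.51·3.21·2.91 = 8.5049 (%²).
σ_p = √8.5049 = 2.916%.
At 97.5%, z = 1.960.
VaR = 1.960 × 2.916% = 5.715%; on $25,000,000 that is $1,428,750.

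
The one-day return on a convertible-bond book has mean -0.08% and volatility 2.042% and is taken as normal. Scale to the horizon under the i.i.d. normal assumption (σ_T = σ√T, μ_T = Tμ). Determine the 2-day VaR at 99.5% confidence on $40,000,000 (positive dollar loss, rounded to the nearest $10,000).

$3,040,000

At 99.5%, z = 2.576.
σ_{2d} = 2.042% × √2 = 2.888%; μ_{2d} = 2 × -0.08% = -0.160%.
VaR = −(-0.160%) + 2.576 × 2.888% = 7.599%.
On $40,000,000: 0.07599 × $40,000,000 = $3,039,600.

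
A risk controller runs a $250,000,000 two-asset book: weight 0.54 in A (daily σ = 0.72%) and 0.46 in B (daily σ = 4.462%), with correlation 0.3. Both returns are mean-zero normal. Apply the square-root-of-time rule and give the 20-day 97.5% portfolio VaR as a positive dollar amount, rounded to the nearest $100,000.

$48,200,000

σ_p = √(0.54²·0.72² + 0.46²·4.462² + 2·0.3·0.54·0.46·0.72·4.462) = 2.201%.
σ_{20d} = 2.201% × √20 = 9.843%.
z(97.5%) = 1.960.
VaR = 1.960 × 9.843% = 19.292%; on $250,000,000 that is $48,230,000.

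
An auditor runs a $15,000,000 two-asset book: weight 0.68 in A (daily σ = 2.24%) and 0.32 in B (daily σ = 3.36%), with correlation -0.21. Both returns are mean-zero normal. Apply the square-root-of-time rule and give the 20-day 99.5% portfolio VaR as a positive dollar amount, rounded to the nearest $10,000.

$2,890,000

σ_p = √(0.68²·2.24² + 0.32²·3.36² + 2·-0.21·0.68·0.32·2.24·3.36) = 1.670%.
σ_{20d} = 1.670% × √20 = 7.468%.
z(99.5%) = 2.576.
VaR = 2.576 × 7.468% = 19.238%; on $15,000,000 that is $2,885,700.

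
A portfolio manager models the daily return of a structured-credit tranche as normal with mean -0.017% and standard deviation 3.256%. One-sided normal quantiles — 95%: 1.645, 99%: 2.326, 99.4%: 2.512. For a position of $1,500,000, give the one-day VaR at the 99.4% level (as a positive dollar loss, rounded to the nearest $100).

VaR = −μ + z·σ = −(-0.017%) + 2.512 × 3.256% = 8.196%.
On $1,500,000: 0.08196 × $1,500,000 = $122,940.

$122,900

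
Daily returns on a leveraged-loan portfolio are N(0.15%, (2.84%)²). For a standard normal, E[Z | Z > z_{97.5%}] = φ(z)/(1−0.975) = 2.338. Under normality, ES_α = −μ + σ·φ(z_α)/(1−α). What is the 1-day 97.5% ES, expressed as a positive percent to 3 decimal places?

6.490%

ES = −(0.15%) + 2.84% × 2.338 = 6.490%.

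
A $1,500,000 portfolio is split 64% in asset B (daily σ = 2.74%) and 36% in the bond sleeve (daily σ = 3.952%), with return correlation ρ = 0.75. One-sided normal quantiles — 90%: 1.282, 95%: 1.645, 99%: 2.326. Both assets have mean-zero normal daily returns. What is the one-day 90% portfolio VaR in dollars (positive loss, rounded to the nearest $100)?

$57,200

σ_p² = 0.64²·2.74² + 0.36²·3.952² + 2·0.75·0.64·0.36·2.74·3.952 = 8.8416 (%²).
σ_p = √8.8416 = 2.973%.
VaR = 1.282 × 2.973% = 3.811%; on $1,500,000 that is $57,165.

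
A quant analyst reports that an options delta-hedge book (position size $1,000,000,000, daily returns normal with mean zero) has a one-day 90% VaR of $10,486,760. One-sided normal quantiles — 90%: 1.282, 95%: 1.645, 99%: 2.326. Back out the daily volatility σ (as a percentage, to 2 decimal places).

0.82%

VaR as a fraction: $10,486,760 / $1,000,000,000 = 1.049%.
σ = VaR / z = 1.049% / 1.282 = 0.818%.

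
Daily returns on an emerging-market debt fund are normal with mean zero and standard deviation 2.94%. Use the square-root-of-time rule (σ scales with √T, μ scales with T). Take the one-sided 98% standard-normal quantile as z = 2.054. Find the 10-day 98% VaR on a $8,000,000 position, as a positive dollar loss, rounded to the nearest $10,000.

σ_{10d} = 2.94% × √10 = 9.297%.
VaR = 2.054 × 9.297% = 19.096%.
On $8,000,000: 0.19096 × $8,000,000 = $1,527,680.

$1,530,000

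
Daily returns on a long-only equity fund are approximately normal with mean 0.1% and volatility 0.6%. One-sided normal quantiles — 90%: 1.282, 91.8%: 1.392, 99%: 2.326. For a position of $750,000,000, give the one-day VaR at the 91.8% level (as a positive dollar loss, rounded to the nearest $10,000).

VaR = −μ + z·σ = −(0.1%) + 1.392 × 0.6% = 0.735%.
On $750,000,000: 0.00735 × $750,000,000 = $5,512,500.

$5,510,000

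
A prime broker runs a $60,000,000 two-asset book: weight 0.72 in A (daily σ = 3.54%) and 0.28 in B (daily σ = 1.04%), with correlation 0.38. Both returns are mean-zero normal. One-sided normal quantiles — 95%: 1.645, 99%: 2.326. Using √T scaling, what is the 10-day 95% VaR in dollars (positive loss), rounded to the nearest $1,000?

$8,343,000

σ_p = √(0.72²·3.54² + 0.28²·1.04² + 2·0.38·0.72·0.28·3.54·1.04) = 2.673%.
σ_{10d} = 2.673% × √10 = 8.453%.
VaR = 1.645 × 8.453% = 13.905%; on $60,000,000 that is $8,343,000.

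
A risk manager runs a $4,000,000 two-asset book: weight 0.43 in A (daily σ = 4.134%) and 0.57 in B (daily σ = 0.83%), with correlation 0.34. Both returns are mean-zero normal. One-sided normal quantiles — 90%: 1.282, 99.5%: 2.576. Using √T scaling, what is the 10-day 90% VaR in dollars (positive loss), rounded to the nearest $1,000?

$323,000

σ_p = √(0.43²·4.134² + 0.57²·0.83² + 2·0.34·0.43·0.57·4.134·0.83) = 1.989%.
σ_{10d} = 1.989% × √10 = 6.290%.
VaR = 1.282 × 6.290% = 8.064%; on $4,000,000 that is $322,560.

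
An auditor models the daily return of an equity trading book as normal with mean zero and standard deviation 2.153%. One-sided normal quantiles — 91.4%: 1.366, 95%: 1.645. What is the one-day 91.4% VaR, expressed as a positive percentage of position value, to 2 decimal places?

VaR = z·σ = 1.366 × 2.153% = 2.941%.

2.94%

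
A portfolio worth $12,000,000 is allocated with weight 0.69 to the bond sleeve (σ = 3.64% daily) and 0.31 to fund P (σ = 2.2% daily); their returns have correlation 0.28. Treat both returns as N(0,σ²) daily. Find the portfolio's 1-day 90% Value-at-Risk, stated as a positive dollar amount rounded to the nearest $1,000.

$428,000

σ_p² = 0.69²·3.64² + 0.31²·2.2² + 2·0.28·0.69·0.31·3.64·2.2 = 7.7325 (%²).
σ_p = √7.7325 = 2.781%.
At 90%, z = 1.282.
VaR = 1.282 × 2.781% = 3.565%; on $12,000,000 that is $427,800.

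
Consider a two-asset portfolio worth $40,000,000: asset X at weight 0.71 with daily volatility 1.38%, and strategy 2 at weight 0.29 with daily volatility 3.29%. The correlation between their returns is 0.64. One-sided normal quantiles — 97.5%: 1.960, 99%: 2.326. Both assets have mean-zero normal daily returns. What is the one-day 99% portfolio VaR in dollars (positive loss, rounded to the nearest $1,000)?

σ_p² = 0.71²·1.38² + 0.29²·3.29² + 2·0.64·0.71·0.29·1.38·3.29 = 3.0669 (%²).
σ_p = √3.0669 = 1.751%.
VaR = 2.326 × 1.751% = 4.073%; on $40,000,000 that is $1,629,200.

$1,629,000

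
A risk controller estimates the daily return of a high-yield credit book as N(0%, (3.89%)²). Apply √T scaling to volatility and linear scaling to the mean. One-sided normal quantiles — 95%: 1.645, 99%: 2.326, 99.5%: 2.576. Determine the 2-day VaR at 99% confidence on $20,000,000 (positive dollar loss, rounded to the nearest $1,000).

$2,559,000

σ_{2d} = 3.89% × √2 = 5.501%.
VaR = 2.326 × 5.501% = 12.795%.
On $20,000,000: 0.12795 × $20,000,000 = $2,559,000.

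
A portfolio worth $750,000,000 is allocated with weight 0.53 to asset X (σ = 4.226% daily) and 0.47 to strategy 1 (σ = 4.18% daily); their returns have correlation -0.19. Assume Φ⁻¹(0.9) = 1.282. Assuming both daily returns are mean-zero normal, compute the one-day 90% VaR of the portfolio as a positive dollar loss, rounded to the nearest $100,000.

$25,800,000

σ_p² = 0.53²·4.226² + 0.47²·4.18² + 2·-0.19·0.53·0.47·4.226·4.18 = 7.2042 (%²).
σ_p = √7.2042 = 2.684%.
VaR = 1.282 × 2.684% = 3.441%; on $750,000,000 that is $25,807,500.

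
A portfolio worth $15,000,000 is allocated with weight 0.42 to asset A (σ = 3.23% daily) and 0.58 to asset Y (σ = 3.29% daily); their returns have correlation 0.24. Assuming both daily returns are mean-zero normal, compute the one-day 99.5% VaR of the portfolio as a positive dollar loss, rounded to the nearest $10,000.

$1,000,000

σ_p² = 0.42²·3.23² + 0.58²·3.29² + 2·0.24·0.42·0.58·3.23·3.29 = 6.7241 (%²).
σ_p = √6.7241 = 2.593%.
At 99.5%, z = 2.576.
VaR = 2.576 × 2.593% = 6.680%; on $15,000,000 that is $1,002,000.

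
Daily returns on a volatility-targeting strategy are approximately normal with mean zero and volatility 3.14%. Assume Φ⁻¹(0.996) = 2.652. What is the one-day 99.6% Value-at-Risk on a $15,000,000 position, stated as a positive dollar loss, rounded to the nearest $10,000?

$1,250,000

VaR = z·σ = 2.652 × 3.14% = 8.327%.
On $15,000,000: 0.08327 × $15,000,000 = $1,249,050.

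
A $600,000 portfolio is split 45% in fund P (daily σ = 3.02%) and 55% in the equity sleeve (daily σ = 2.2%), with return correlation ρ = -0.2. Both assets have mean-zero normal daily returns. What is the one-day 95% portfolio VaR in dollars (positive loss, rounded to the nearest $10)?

σ_p² = 0.45²·3.02² + 0.55²·2.2² + 2·-0.2·0.45·0.55·3.02·2.2 = 2.6532 (%²).
σ_p = √2.6532 = 1.629%.
At 95%, z = 1.645.
VaR = 1.645 × 1.629% = 2.680%; on $600,000 that is $16,080.

$16,080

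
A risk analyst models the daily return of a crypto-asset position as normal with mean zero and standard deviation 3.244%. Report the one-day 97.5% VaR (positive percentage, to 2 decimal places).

6.36%

At 97.5% one-sided, z = 1.960.
VaR = z·σ = 1.960 × 3.244% = 6.358%.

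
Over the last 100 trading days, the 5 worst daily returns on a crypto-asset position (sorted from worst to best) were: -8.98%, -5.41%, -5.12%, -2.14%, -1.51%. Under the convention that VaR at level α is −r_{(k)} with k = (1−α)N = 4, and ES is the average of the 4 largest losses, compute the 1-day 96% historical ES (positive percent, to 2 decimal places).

5.41%

The 4 worst returns sum to -21.65%.
ES = −(-21.65%) / 4 = 5.4125% ≈ 5.41%.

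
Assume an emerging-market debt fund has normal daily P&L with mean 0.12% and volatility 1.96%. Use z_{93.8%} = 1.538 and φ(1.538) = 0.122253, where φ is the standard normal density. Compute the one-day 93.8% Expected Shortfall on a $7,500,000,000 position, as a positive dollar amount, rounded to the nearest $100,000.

Tail multiplier: φ(z)/(1−α) = 0.122253 / 0.062 = 1.972.
ES = −(0.12%) + 1.96% × 1.972 = 3.745%.
On $7,500,000,000: 0.03745 × $7,500,000,000 = $280,875,000.

$280,900,000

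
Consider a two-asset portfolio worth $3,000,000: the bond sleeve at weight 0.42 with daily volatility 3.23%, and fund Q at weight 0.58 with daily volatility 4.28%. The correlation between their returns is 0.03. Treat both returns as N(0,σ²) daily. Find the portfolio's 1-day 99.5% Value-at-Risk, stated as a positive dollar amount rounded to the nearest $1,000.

$221,000

σ_p² = 0.42²·3.23² + 0.58²·4.28² + 2·0.03·0.42·0.58·3.23·4.28 = 8.2047 (%²).
σ_p = √8.2047 = 2.864%.
At 99.5%, z = 2.576.
VaR = 2.576 × 2.864% = 7.378%; on $3,000,000 that is $221,340.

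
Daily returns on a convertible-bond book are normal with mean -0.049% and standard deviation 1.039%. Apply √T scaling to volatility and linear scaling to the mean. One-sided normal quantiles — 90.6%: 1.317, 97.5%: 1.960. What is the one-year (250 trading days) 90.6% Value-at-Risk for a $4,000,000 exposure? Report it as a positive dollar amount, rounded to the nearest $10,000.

$1,360,000

σ_{250d} = 1.039% × √250 = 16.428%; μ_{250d} = 250 × -0.049% = -12.250%.
VaR = −(-12.250%) + 1.317 × 16.428% = 33.886%.
On $4,000,000: 0.33886 × $4,000,000 = $1,355,440.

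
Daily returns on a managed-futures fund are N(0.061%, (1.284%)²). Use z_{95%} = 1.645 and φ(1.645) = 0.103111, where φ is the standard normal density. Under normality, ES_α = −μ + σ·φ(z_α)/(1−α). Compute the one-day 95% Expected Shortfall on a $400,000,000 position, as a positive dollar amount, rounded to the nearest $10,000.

Tail multiplier: φ(z)/(1−α) = 0.103111 / 0.05 = 2.062.
ES = −(0.061%) + 1.284% × 2.062 = 2.587%.
On $400,000,000: 0.02587 × $400,000,000 = $10,348,000.

$10,350,000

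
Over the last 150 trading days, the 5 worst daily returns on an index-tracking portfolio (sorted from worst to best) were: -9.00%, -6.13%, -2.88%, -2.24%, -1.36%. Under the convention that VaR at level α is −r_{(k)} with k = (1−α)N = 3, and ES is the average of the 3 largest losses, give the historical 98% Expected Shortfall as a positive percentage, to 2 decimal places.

The 3 worst returns sum to -18.01%.
ES = −(-18.01%) / 3 = 6.0033…% ≈ 6.00%.

6.00%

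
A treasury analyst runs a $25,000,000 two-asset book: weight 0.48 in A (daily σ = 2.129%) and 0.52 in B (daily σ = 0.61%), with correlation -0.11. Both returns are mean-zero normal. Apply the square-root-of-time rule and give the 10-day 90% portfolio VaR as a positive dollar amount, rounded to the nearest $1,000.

σ_p = √(0.48²·2.129² + 0.52²·0.61² + 2·-0.11·0.48·0.52·2.129·0.61) = 1.036%.
σ_{10d} = 1.036% × √10 = 3.276%.
z(90%) = 1.282.
VaR = 1.282 × 3.276% = 4.200%; on $25,000,000 that is $1,050,000.

$1,050,000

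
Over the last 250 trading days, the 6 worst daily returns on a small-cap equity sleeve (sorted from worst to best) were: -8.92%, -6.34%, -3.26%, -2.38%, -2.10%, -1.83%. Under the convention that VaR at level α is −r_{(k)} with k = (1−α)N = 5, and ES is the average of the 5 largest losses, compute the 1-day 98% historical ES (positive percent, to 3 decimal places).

4.600%

The 5 worst returns sum to -23.00%.
ES = −(-23.00%) / 5 = 4.6% ≈ 4.600%.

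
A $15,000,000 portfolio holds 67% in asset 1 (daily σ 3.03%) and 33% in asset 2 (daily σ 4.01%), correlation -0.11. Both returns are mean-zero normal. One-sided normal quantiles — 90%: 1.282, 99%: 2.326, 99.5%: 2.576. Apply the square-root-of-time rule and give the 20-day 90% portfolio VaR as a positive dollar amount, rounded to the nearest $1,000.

$1,976,000

σ_p = √(0.67²·3.03² + 0.33²·4.01² + 2·-0.11·0.67·0.33·3.03·4.01) = 2.298%.
σ_{20d} = 2.298% × √20 = 10.277%.
VaR = 1.282 × 10.277% = 13.175%; on $15,000,000 that is $1,976,250.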